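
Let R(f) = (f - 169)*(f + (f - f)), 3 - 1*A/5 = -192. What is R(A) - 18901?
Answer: 766949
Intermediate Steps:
A = 975 (A = 15 - 5*(-192) = 15 + 960 = 975)
R(f) = f*(-169 + f) (R(f) = (-169 + f)*(f + 0) = (-169 + f)*f = f*(-169 + f))
R(A) - 18901 = 975*(-169 + 975) - 18901 = 975*806 - 18901 = 785850 - 18901 = 766949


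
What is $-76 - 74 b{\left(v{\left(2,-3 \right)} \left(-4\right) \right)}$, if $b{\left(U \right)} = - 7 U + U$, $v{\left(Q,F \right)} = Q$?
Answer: $-3628$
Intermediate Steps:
$b{\left(U \right)} = - 6 U$
$-76 - 74 b{\left(v{\left(2,-3 \right)} \left(-4\right) \right)} = -76 - 74 \left(- 6 \cdot 2 \left(-4\right)\right) = -76 - 74 \left(\left(-6\right) \left(-8\right)\right) = -76 - 3552 = -3628$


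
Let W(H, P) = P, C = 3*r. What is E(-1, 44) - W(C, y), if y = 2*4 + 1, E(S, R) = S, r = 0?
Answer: -10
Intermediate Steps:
C = 0 (C = 3*0 = 0)
y = 9 (y = 8 + 1 = 9)
E(-1, 44) - W(C, y) = -1 - 1*9 = -1 - 9 = -10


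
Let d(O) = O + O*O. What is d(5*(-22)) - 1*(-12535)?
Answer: 24525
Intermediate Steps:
d(O) = O + O²
d(5*(-22)) - 1*(-12535) = (5*(-22))*(1 + 5*(-22)) - 1*(-12535) = -110*(1 - 110) + 12535 = -110*(-109) + 12535 = 11990 + 12535 = 24525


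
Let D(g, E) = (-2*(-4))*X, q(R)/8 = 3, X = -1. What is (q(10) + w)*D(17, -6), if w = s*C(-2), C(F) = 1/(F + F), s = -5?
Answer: -202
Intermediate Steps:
q(R) = 24 (q(R) = 8*3 = 24)
D(g, E) = -8 (D(g, E) = -2*(-4)*(-1) = 8*(-1) = -8)
C(F) = 1/(2*F)
w = 5/4 (w = -5/(2*(-2)) = -5*(-1)/(2*2) = -5*(-¼) = 5/4 ≈ 1.2500)
(q(10) + w)*D(17, -6) = (24 + 5/4)*(-8) = (101/4)*(-8) = -202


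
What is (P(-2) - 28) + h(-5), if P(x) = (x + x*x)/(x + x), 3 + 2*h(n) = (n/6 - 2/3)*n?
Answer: -105/4 ≈ -26.250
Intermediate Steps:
h(n) = -3/2 + n*(-2/3 + n/6)/2 (h(n) = -3/2 + ((n/6 - 2/3)*n)/2 = -3/2 + ((-2/3 + n/6)*n)/2 = -3/2 + (n*(-2/3 + n/6))/2 = -3/2 + n*(-2/3 + n/6)/2)
P(x) = (x + x**2)/(2*x) (P(x) = (x + x**2)/((2*x)) = (x + x**2)*(1/(2*x)) = (x + x**2)/(2*x))
(P(-2) - 28) + h(-5) = ((1/2 + (1/2)*(-2)) - 28) + (-3/2 - 1/3*(-5) + (1/12)*(-5)**2) = ((1/2 - 1) - 28) + (-3/2 + 5/3 + (1/12)*25) = (-1/2 - 28) + (-3/2 + 5/3 + 25/12) = -57/2 + 9/4 = -105/4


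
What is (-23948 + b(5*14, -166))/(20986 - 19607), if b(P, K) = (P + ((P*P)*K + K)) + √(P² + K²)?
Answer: -837444/1379 + 2*√8114/1379 ≈ -607.15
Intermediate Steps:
b(P, K) = K + P + √(K² + P²) + K*P² (b(P, K) = (P + (P²*K + K)) + √(K² + P²) = (P + (K*P² + K)) + √(K² + P²) = (P + (K + K*P²)) + √(K² + P²) = (K + P + K*P²) + √(K² + P²) = K + P + √(K² + P²) + K*P²)
(-23948 + b(5*14, -166))/(20986 - 19607) = (-23948 + (-166 + 5*14 + √((-166)² + (5*14)²) - 166*(5*14)²))/(20986 - 19607) = (-23948 + (-166 + 70 + √(27556 + 70²) - 166*70²))/1379 = (-23948 + (-166 + 70 + √(27556 + 4900) - 166*4900))*(1/1379) = (-23948 + (-166 + 70 + √32456 - 813400))*(1/1379) = (-23948 + (-166 + 70 + 2*√8114 - 813400))*(1/1379) = (-23948 + (-813496 + 2*√8114))*(1/1379) = (-837444 + 2*√8114)*(1/1379) = -837444/1379 + 2*√8114/1379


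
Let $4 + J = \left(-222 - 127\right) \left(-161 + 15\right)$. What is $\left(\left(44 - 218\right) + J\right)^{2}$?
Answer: $2578202176$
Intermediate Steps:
$J = 50950$ ($J = -4 + \left(-222 - 127\right) \left(-161 + 15\right) = -4 - -50954 = -4 + 50954 = 50950$)
$\left(\left(44 - 218\right) + J\right)^{2} = \left(\left(44 - 218\right) + 50950\right)^{2} = \left(-174 + 50950\right)^{2} = 50776^{2} = 2578202176$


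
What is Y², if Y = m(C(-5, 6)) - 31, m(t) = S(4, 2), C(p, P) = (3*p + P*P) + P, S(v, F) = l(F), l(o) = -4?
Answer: 1225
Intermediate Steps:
S(v, F) = -4
C(p, P) = P + P² + 3*p (C(p, P) = (3*p + P²) + P = (P² + 3*p) + P = P + P² + 3*p)
m(t) = -4
Y = -35 (Y = -4 - 31 = -35)
Y² = (-35)² = 1225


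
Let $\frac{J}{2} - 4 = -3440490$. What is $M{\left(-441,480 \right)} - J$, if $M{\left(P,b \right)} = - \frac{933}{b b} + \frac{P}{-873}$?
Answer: $\frac{51260492744233}{7449600} \approx 6.881 \cdot 10^{6}$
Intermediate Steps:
$J = -6880972$ ($J = 8 + 2 \left(-3440490\right) = 8 - 6880980 = -6880972$)
$M{\left(P,b \right)} = - \frac{933}{b^{2}} - \frac{P}{873}$ ($M{\left(P,b \right)} = - \frac{933}{b^{2}} + P \left(- \frac{1}{873}\right) = - \frac{933}{b^{2}} - \frac{P}{873}$)
$M{\left(-441,480 \right)} - J = \left(- \frac{933}{230400} - - \frac{49}{97}\right) - -6880972 = \left(\left(-933\right) \frac{1}{230400} + \frac{49}{97}\right) + 6880972 = \left(- \frac{311}{76800} + \frac{49}{97}\right) + 6880972 = \frac{3733033}{7449600} + 6880972 = \frac{51260492744233}{7449600}$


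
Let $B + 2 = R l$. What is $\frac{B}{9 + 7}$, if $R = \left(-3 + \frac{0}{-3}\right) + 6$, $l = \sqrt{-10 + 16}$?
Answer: $- \frac{1}{8} + \frac{3 \sqrt{6}}{16} \approx 0.33428$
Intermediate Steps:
$l = \sqrt{6} \approx 2.4495$
$R = 3$ ($R = \left(-3 + 0 \left(- \frac{1}{3}\right)\right) + 6 = \left(-3 + 0\right) + 6 = -3 + 6 = 3$)
$B = -2 + 3 \sqrt{6} \approx 5.3485$
$\frac{B}{9 + 7} = \frac{-2 + 3 \sqrt{6}}{9 + 7} = \frac{-2 + 3 \sqrt{6}}{16} = - \frac{1}{8} + \frac{3 \sqrt{6}}{16}$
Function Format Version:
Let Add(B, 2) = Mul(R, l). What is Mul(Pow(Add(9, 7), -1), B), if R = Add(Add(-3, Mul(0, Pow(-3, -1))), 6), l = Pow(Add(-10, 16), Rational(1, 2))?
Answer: Add(Rational(-1, 8), Mul(Rational(3, 16), Pow(6, Rational(1, 2)))) ≈ 0.33428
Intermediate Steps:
l = Pow(6, Rational(1, 2)) ≈ 2.4495
R = 3 (R = Add(Add(-3, Mul(0, Rational(-1, 3))), 6) = Add(Add(-3, 0), 6) = Add(-3, 6) = 3)
B = Add(-2, Mul(3, Pow(6, Rational(1, 2)))) ≈ 5.3485
Mul(Pow(Add(9, 7), -1), B) = Mul(Pow(Add(9, 7), -1), Add(-2, Mul(3, Pow(6, Rational(1, 2))))) = Mul(Pow(16, -1), Add(-2, Mul(3, Pow(6, Rational(1, 2))))) = Mul(Rational(1, 16), Add(-2, Mul(3, Pow(6, Rational(1, 2))))) = Add(Rational(-1, 8), Mul(Rational(3, 16), Pow(6, Rational(1, 2))))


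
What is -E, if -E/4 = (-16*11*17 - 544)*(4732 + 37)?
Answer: -67452736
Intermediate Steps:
E = 67452736 (E = -4*(-16*11*17 - 544)*(4732 + 37) = -4*(-176*17 - 544)*4769 = -4*(-2992 - 544)*4769 = -(-14144)*4769 = -4*(-16863184) = 67452736)
-E = -1*67452736 = -67452736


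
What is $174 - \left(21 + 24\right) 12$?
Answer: $-366$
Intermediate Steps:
$174 - \left(21 + 24\right) 12 = 174 - 45 \cdot 12 = 174 - 540 = -366$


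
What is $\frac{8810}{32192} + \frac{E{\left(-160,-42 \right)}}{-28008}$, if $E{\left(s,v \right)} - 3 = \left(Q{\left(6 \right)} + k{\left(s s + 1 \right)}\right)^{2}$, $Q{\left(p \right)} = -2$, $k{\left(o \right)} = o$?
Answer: $- \frac{439488630581}{18784032} \approx -23397.0$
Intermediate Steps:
$E{\left(s,v \right)} = 3 + \left(-1 + s^{2}\right)^{2}$ ($E{\left(s,v \right)} = 3 + \left(-2 + \left(s s + 1\right)\right)^{2} = 3 + \left(-2 + \left(s^{2} + 1\right)\right)^{2} = 3 + \left(-2 + \left(1 + s^{2}\right)\right)^{2} = 3 + \left(-1 + s^{2}\right)^{2}$)
$\frac{8810}{32192} + \frac{E{\left(-160,-42 \right)}}{-28008} = \frac{8810}{32192} + \frac{3 + \left(-1 + \left(-160\right)^{2}\right)^{2}}{-28008} = 8810 \cdot \frac{1}{32192} + \left(3 + \left(-1 + 25600\right)^{2}\right) \left(- \frac{1}{28008}\right) = \frac{4405}{16096} + \left(3 + 25599^{2}\right) \left(- \frac{1}{28008}\right) = \frac{4405}{16096} + \left(3 + 655308801\right) \left(- \frac{1}{28008}\right) = \frac{4405}{16096} + 655308804 \left(- \frac{1}{28008}\right) = \frac{4405}{16096} - \frac{54609067}{2334} = - \frac{439488630581}{18784032}$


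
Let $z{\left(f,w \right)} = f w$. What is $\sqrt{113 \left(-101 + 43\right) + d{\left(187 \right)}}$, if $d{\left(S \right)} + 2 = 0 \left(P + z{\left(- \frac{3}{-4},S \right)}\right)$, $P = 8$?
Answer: $2 i \sqrt{1639} \approx 80.969 i$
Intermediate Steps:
$d{\left(S \right)} = -2$ ($d{\left(S \right)} = -2 + 0 \left(8 + - \frac{3}{-4} S\right) = -2 + 0 \left(8 + \left(-3\right) \left(- \frac{1}{4}\right) S\right) = -2 + 0 \left(8 + \frac{3 S}{4}\right) = -2 + 0 = -2$)
$\sqrt{113 \left(-101 + 43\right) + d{\left(187 \right)}} = \sqrt{113 \left(-101 + 43\right) - 2} = \sqrt{113 \left(-58\right) - 2} = \sqrt{-6554 - 2} = \sqrt{-6556} = 2 i \sqrt{1639}$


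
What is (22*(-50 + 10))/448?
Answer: -55/28 ≈ -1.9643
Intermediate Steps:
(22*(-50 + 10))/448 = (22*(-40))*(1/448) = -880*1/448 = -55/28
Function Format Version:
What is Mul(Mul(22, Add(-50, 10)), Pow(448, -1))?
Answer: Rational(-55, 28) ≈ -1.9643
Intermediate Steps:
Mul(Mul(22, Add(-50, 10)), Pow(448, -1)) = Mul(Mul(22, -40), Rational(1, 448)) = Mul(-880, Rational(1, 448)) = Rational(-55, 28)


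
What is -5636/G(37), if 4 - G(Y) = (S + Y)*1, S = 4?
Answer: 5636/37 ≈ 152.32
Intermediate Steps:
G(Y) = -Y (G(Y) = 4 - (4 + Y) = 4 + (-4 - Y) = -Y)
-5636/G(37) = -5636/((-1*37)) = -5636/(-37) = -5636*(-1/37) = 5636/37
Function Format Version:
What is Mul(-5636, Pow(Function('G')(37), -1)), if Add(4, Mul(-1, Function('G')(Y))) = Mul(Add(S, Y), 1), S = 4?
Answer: Rational(5636, 37) ≈ 152.32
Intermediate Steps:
Function('G')(Y) = Mul(-1, Y) (Function('G')(Y) = Add(4, Mul(-1, Mul(Add(4, Y), 1))) = Add(4, Mul(-1, Add(4, Y))) = Add(4, Add(-4, Mul(-1, Y))) = Mul(-1, Y))
Mul(-5636, Pow(Function('G')(37), -1)) = Mul(-5636, Pow(Mul(-1, 37), -1)) = Mul(-5636, Pow(-37, -1)) = Mul(-5636, Rational(-1, 37)) = Rational(5636, 37)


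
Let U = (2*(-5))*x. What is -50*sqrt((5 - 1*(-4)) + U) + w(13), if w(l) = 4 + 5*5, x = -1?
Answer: 29 - 50*sqrt(19) ≈ -188.94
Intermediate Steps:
U = 10 (U = (2*(-5))*(-1) = -10*(-1) = 10)
w(l) = 29 (w(l) = 4 + 25 = 29)
-50*sqrt((5 - 1*(-4)) + U) + w(13) = -50*sqrt((5 - 1*(-4)) + 10) + 29 = -50*sqrt((5 + 4) + 10) + 29 = -50*sqrt(9 + 10) + 29 = -50*sqrt(19) + 29 = 29 - 50*sqrt(19)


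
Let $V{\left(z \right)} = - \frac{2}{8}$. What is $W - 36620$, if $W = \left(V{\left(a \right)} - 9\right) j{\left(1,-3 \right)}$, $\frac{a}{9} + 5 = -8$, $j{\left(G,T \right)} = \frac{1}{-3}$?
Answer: $- \frac{439403}{12} \approx -36617.0$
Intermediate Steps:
$j{\left(G,T \right)} = - \frac{1}{3}$
$a = -117$ ($a = -45 + 9 \left(-8\right) = -45 - 72 = -117$)
$V{\left(z \right)} = - \frac{1}{4}$ ($V{\left(z \right)} = \left(-2\right) \frac{1}{8} = - \frac{1}{4}$)
$W = \frac{37}{12}$ ($W = \left(- \frac{1}{4} - 9\right) \left(- \frac{1}{3}\right) = \left(- \frac{37}{4}\right) \left(- \frac{1}{3}\right) = \frac{37}{12} \approx 3.0833$)
$W - 36620 = \frac{37}{12} - 36620 = - \frac{439403}{12}$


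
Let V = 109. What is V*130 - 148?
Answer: 14022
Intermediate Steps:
V*130 - 148 = 109*130 - 148 = 14170 - 148 = 14022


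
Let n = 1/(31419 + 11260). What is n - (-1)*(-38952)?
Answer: -1662432407/42679 ≈ -38952.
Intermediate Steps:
n = 1/42679 ≈ 2.3431e-5
n - (-1)*(-38952) = 1/42679 - (-1)*(-38952) = 1/42679 - 1*38952 = 1/42679 - 38952 = -1662432407/42679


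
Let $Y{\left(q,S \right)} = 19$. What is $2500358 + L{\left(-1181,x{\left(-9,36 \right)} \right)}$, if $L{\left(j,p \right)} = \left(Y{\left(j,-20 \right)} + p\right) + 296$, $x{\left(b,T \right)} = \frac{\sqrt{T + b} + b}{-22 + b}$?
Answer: $\frac{77520872}{31} - \frac{3 \sqrt{3}}{31} \approx 2.5007 \cdot 10^{6}$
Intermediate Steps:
$x{\left(b,T \right)} = \frac{b + \sqrt{T + b}}{-22 + b}$
$L{\left(j,p \right)} = 315 + p$ ($L{\left(j,p \right)} = \left(19 + p\right) + 296 = 315 + p$)
$2500358 + L{\left(-1181,x{\left(-9,36 \right)} \right)} = 2500358 + \left(315 + \frac{-9 + \sqrt{36 - 9}}{-22 - 9}\right) = 2500358 + \left(315 + \frac{-9 + \sqrt{27}}{-31}\right) = 2500358 + \left(315 - \frac{-9 + 3 \sqrt{3}}{31}\right) = 2500358 + \left(315 + \left(\frac{9}{31} - \frac{3 \sqrt{3}}{31}\right)\right) = 2500358 + \left(\frac{9774}{31} - \frac{3 \sqrt{3}}{31}\right) = \frac{77520872}{31} - \frac{3 \sqrt{3}}{31}$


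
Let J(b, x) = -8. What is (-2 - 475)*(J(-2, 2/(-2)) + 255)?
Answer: -117819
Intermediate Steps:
(-2 - 475)*(J(-2, 2/(-2)) + 255) = (-2 - 475)*(-8 + 255) = -477*247 = -117819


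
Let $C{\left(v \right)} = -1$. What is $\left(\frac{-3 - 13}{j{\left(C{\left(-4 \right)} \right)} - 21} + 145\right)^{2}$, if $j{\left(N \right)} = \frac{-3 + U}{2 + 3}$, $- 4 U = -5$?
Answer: $\frac{3873195225}{182329} \approx 21243.0$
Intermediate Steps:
$U = \frac{5}{4}$ ($U = \left(- \frac{1}{4}\right) \left(-5\right) = \frac{5}{4} \approx 1.25$)
$j{\left(N \right)} = - \frac{7}{20}$ ($j{\left(N \right)} = \frac{-3 + \frac{5}{4}}{2 + 3} = - \frac{7}{4 \cdot 5} = \left(- \frac{7}{4}\right) \frac{1}{5} = - \frac{7}{20}$)
$\left(\frac{-3 - 13}{j{\left(C{\left(-4 \right)} \right)} - 21} + 145\right)^{2} = \left(\frac{-3 - 13}{- \frac{7}{20} - 21} + 145\right)^{2} = \left(- \frac{16}{- \frac{427}{20}} + 145\right)^{2} = \left(\left(-16\right) \left(- \frac{20}{427}\right) + 145\right)^{2} = \left(\frac{320}{427} + 145\right)^{2} = \left(\frac{62235}{427}\right)^{2} = \frac{3873195225}{182329}$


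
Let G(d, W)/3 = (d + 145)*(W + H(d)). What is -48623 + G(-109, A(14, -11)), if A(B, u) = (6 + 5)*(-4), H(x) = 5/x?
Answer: -5818415/109 ≈ -53380.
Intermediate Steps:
A(B, u) = -44 (A(B, u) = 11*(-4) = -44)
G(d, W) = 3*(145 + d)*(W + 5/d) (G(d, W) = 3*((d + 145)*(W + 5/d)) = 3*((145 + d)*(W + 5/d)) = 3*(145 + d)*(W + 5/d))
-48623 + G(-109, A(14, -11)) = -48623 + (15 + 435*(-44) + 2175/(-109) + 3*(-44)*(-109)) = -48623 + (15 - 19140 + 2175*(-1/109) + 14388) = -48623 + (15 - 19140 - 2175/109 + 14388) = -48623 - 518508/109 = -5818415/109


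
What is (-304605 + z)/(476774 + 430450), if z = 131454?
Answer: -57717/302408 ≈ -0.19086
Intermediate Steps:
(-304605 + z)/(476774 + 430450) = (-304605 + 131454)/(476774 + 430450) = -173151/907224 = -173151*1/907224 = -57717/302408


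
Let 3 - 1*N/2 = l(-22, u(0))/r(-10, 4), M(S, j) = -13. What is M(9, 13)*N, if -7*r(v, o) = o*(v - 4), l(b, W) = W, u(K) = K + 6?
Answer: -117/2 ≈ -58.500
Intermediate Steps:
u(K) = 6 + K
r(v, o) = -o*(-4 + v)/7 (r(v, o) = -o*(v - 4)/7 = -o*(-4 + v)/7)
N = 9/2 (N = 6 - 2*(6 + 0)/((⅐)*4*(4 - 1*(-10))) = 6 - 12/((⅐)*4*(4 + 10)) = 6 - 12/((⅐)*4*14) = 6 - 12/8 = 6 - 2*¾ = 6 - 3/2 = 9/2 ≈ 4.5000)
M(9, 13)*N = -13*9/2 = -117/2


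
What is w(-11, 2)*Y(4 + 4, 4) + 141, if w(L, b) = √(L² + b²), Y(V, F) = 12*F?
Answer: 141 + 240*√5 ≈ 677.66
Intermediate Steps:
w(-11, 2)*Y(4 + 4, 4) + 141 = √((-11)² + 2²)*(12*4) + 141 = √(121 + 4)*48 + 141 = √125*48 + 141 = (5*√5)*48 + 141 = 240*√5 + 141 = 141 + 240*√5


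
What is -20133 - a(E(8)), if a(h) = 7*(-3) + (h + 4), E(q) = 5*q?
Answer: -20156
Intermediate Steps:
a(h) = -17 + h (a(h) = -21 + (4 + h) = -17 + h)
-20133 - a(E(8)) = -20133 - (-17 + 5*8) = -20133 - (-17 + 40) = -20133 - 1*23 = -20133 - 23 = -20156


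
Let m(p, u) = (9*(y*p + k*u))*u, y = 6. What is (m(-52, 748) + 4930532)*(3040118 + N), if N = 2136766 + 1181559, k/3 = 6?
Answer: 594322370087628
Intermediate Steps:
k = 18 (k = 3*6 = 18)
N = 3318325
m(p, u) = u*(54*p + 162*u) (m(p, u) = (9*(6*p + 18*u))*u = (54*p + 162*u)*u = u*(54*p + 162*u))
(m(-52, 748) + 4930532)*(3040118 + N) = (54*748*(-52 + 3*748) + 4930532)*(3040118 + 3318325) = (54*748*(-52 + 2244) + 4930532)*6358443 = (54*748*2192 + 4930532)*6358443 = (88539264 + 4930532)*6358443 = 93469796*6358443 = 594322370087628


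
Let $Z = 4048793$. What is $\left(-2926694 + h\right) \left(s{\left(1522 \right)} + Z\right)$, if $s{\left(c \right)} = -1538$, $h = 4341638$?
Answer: $5726639178720$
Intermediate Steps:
$\left(-2926694 + h\right) \left(s{\left(1522 \right)} + Z\right) = \left(-2926694 + 4341638\right) \left(-1538 + 4048793\right) = 1414944 \cdot 4047255 = 5726639178720$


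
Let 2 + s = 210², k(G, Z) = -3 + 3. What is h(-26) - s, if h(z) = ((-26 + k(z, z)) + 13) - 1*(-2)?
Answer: -44109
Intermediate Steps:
k(G, Z) = 0
s = 44098 (s = -2 + 210² = -2 + 44100 = 44098)
h(z) = -11 (h(z) = ((-26 + 0) + 13) - 1*(-2) = (-26 + 13) + 2 = -13 + 2 = -11)
h(-26) - s = -11 - 1*44098 = -11 - 44098 = -44109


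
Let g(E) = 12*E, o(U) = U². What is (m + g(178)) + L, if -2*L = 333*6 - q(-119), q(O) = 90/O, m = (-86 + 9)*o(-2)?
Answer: 98606/119 ≈ 828.62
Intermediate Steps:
m = -308 (m = (-86 + 9)*(-2)² = -77*4 = -308)
L = -118926/119 (L = -(333*6 - 90/(-119))/2 = -(1998 - 90*(-1)/119)/2 = -(1998 - 1*(-90/119))/2 = -(1998 + 90/119)/2 = -½*237852/119 = -118926/119 ≈ -999.38)
(m + g(178)) + L = (-308 + 12*178) - 118926/119 = (-308 + 2136) - 118926/119 = 1828 - 118926/119 = 98606/119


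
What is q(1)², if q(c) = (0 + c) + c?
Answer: 4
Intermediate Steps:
q(c) = 2*c (q(c) = c + c = 2*c)
q(1)² = (2*1)² = 2² = 4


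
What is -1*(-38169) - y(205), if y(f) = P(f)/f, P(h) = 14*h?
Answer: 38155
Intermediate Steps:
y(f) = 14 (y(f) = (14*f)/f = 14)
-1*(-38169) - y(205) = -1*(-38169) - 1*14 = 38169 - 14 = 38155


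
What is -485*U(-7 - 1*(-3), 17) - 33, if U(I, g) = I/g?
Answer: 1379/17 ≈ 81.118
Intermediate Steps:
-485*U(-7 - 1*(-3), 17) - 33 = -485*(-7 - 1*(-3))/17 - 33 = -485*(-7 + 3)/17 - 33 = -(-1940)/17 - 33 = -485*(-4/17) - 33 = 1940/17 - 33 = 1379/17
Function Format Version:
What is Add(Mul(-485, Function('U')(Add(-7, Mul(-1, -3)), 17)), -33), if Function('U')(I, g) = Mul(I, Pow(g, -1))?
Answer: Rational(1379, 17) ≈ 81.118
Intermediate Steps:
Add(Mul(-485, Function('U')(Add(-7, Mul(-1, -3)), 17)), -33) = Add(Mul(-485, Mul(Add(-7, Mul(-1, -3)), Pow(17, -1))), -33) = Add(Mul(-485, Mul(Add(-7, 3), Rational(1, 17))), -33) = Add(Mul(-485, Mul(-4, Rational(1, 17))), -33) = Add(Mul(-485, Rational(-4, 17)), -33) = Add(Rational(1940, 17), -33) = Rational(1379, 17)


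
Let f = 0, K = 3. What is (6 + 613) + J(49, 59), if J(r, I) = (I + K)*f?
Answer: 619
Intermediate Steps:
J(r, I) = 0 (J(r, I) = (I + 3)*0 = (3 + I)*0 = 0)
(6 + 613) + J(49, 59) = (6 + 613) + 0 = 619 + 0 = 619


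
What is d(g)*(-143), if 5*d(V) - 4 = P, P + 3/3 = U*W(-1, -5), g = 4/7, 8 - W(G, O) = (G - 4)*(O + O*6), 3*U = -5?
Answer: -120692/15 ≈ -8046.1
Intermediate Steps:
U = -5/3 (U = (⅓)*(-5) = -5/3 ≈ -1.6667)
W(G, O) = 8 - 7*O*(-4 + G) (W(G, O) = 8 - (G - 4)*(O + O*6) = 8 - (-4 + G)*(O + 6*O) = 8 - (-4 + G)*7*O = 8 - 7*O*(-4 + G))
g = 4/7 (g = 4*(⅐) = 4/7 ≈ 0.57143)
P = 832/3 (P = -1 - 5*(8 + 28*(-5) - 7*(-1)*(-5))/3 = -1 - 5*(8 - 140 - 35)/3 = -1 - 5/3*(-167) = -1 + 835/3 = 832/3 ≈ 277.33)
d(V) = 844/15 (d(V) = ⅘ + (⅕)*(832/3) = ⅘ + 832/15 = 844/15)
d(g)*(-143) = (844/15)*(-143) = -120692/15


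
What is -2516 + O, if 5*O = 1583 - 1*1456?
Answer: -12453/5 ≈ -2490.6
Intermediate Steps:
O = 127/5 (O = (1583 - 1*1456)/5 = (1583 - 1456)/5 = (1/5)*127 = 127/5 ≈ 25.400)
-2516 + O = -2516 + 127/5 = -12453/5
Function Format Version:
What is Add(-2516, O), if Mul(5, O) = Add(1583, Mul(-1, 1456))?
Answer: Rational(-12453, 5) ≈ -2490.6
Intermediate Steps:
O = Rational(127, 5) (O = Mul(Rational(1, 5), Add(1583, Mul(-1, 1456))) = Mul(Rational(1, 5), Add(1583, -1456)) = Mul(Rational(1, 5), 127) = Rational(127, 5) ≈ 25.400)
Add(-2516, O) = Add(-2516, Rational(127, 5)) = Rational(-12453, 5)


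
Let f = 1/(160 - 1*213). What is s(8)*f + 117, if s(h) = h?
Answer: 6193/53 ≈ 116.85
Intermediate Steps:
f = -1/53 (f = 1/(160 - 213) = 1/(-53) = -1/53 ≈ -0.018868)
s(8)*f + 117 = 8*(-1/53) + 117 = -8/53 + 117 = 6193/53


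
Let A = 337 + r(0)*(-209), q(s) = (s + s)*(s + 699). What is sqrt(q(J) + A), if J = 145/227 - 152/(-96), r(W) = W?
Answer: sqrt(25624620986)/2724 ≈ 58.765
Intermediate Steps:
J = 6053/2724 (J = 145*(1/227) - 152*(-1/96) = 145/227 + 19/12 = 6053/2724 ≈ 2.2221)
q(s) = 2*s*(699 + s) (q(s) = (2*s)*(699 + s) = 2*s*(699 + s))
A = 337 (A = 337 + 0*(-209) = 337 + 0 = 337)
sqrt(q(J) + A) = sqrt(2*(6053/2724)*(699 + 6053/2724) + 337) = sqrt(2*(6053/2724)*(1910129/2724) + 337) = sqrt(11562010837/3710088 + 337) = sqrt(12812310493/3710088) = sqrt(25624620986)/2724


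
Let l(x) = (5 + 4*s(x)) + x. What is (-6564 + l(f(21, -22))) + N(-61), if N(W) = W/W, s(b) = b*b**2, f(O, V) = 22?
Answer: 36056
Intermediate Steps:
s(b) = b**3
N(W) = 1
l(x) = 5 + x + 4*x**3 (l(x) = (5 + 4*x**3) + x = 5 + x + 4*x**3)
(-6564 + l(f(21, -22))) + N(-61) = (-6564 + (5 + 22 + 4*22**3)) + 1 = (-6564 + (5 + 22 + 4*10648)) + 1 = (-6564 + (5 + 22 + 42592)) + 1 = (-6564 + 42619) + 1 = 36055 + 1 = 36056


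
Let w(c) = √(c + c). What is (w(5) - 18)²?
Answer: (18 - √10)² ≈ 220.16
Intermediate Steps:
w(c) = √2*√c (w(c) = √(2*c) = √2*√c)
(w(5) - 18)² = (√2*√5 - 18)² = (√10 - 18)² = (-18 + √10)²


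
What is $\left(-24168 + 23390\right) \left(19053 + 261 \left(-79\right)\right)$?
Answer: $1218348$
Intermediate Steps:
$\left(-24168 + 23390\right) \left(19053 + 261 \left(-79\right)\right) = - 778 \left(19053 - 20619\right) = \left(-778\right) \left(-1566\right) = 1218348$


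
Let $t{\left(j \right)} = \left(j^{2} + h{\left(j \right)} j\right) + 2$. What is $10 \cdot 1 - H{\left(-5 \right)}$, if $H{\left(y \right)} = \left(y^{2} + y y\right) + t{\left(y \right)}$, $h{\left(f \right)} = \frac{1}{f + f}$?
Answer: $- \frac{135}{2} \approx -67.5$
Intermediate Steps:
$h{\left(f \right)} = \frac{1}{2 f}$
$t{\left(j \right)} = \frac{5}{2} + j^{2}$ ($t{\left(j \right)} = \left(j^{2} + \frac{1}{2 j} j\right) + 2 = \left(j^{2} + \frac{1}{2}\right) + 2 = \left(\frac{1}{2} + j^{2}\right) + 2 = \frac{5}{2} + j^{2}$)
$H{\left(y \right)} = \frac{5}{2} + 3 y^{2}$ ($H{\left(y \right)} = \left(y^{2} + y y\right) + \left(\frac{5}{2} + y^{2}\right) = \left(y^{2} + y^{2}\right) + \left(\frac{5}{2} + y^{2}\right) = 2 y^{2} + \left(\frac{5}{2} + y^{2}\right) = \frac{5}{2} + 3 y^{2}$)
$10 \cdot 1 - H{\left(-5 \right)} = 10 \cdot 1 - \left(\frac{5}{2} + 3 \left(-5\right)^{2}\right) = 10 - \left(\frac{5}{2} + 3 \cdot 25\right) = 10 - \left(\frac{5}{2} + 75\right) = 10 - \frac{155}{2} = - \frac{135}{2}$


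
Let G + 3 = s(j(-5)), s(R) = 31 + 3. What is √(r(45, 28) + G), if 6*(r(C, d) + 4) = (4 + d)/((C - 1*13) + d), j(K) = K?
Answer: √6095/15 ≈ 5.2047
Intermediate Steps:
s(R) = 34
r(C, d) = -4 + (4 + d)/(6*(-13 + C + d)) (r(C, d) = -4 + ((4 + d)/((C - 1*13) + d))/6 = -4 + ((4 + d)/((C - 13) + d))/6 = -4 + ((4 + d)/((-13 + C) + d))/6 = -4 + ((4 + d)/(-13 + C + d))/6 = -4 + (4 + d)/(6*(-13 + C + d)))
G = 31 (G = -3 + 34 = 31)
√(r(45, 28) + G) = √((316 - 24*45 - 23*28)/(6*(-13 + 45 + 28)) + 31) = √((⅙)*(316 - 1080 - 644)/60 + 31) = √((⅙)*(1/60)*(-1408) + 31) = √(-176/45 + 31) = √(1219/45) = √6095/15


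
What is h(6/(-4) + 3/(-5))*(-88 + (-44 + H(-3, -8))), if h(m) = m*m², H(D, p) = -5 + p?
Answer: 268569/200 ≈ 1342.8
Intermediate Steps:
h(m) = m³
h(6/(-4) + 3/(-5))*(-88 + (-44 + H(-3, -8))) = (6/(-4) + 3/(-5))³*(-88 + (-44 + (-5 - 8))) = (6*(-¼) + 3*(-⅕))³*(-88 + (-44 - 13)) = (-3/2 - ⅗)³*(-88 - 57) = (-21/10)³*(-145) = -9261/1000*(-145) = 268569/200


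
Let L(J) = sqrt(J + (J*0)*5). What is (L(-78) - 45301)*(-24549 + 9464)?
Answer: 683365585 - 15085*I*sqrt(78) ≈ 6.8337e+8 - 1.3323e+5*I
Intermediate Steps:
L(J) = sqrt(J) (L(J) = sqrt(J + 0*5) = sqrt(J + 0) = sqrt(J))
(L(-78) - 45301)*(-24549 + 9464) = (sqrt(-78) - 45301)*(-24549 + 9464) = (I*sqrt(78) - 45301)*(-15085) = (-45301 + I*sqrt(78))*(-15085) = 683365585 - 15085*I*sqrt(78)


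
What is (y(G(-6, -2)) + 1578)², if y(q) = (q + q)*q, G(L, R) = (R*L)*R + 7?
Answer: 4648336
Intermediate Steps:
G(L, R) = 7 + L*R² (G(L, R) = (L*R)*R + 7 = L*R² + 7 = 7 + L*R²)
y(q) = 2*q² (y(q) = (2*q)*q = 2*q²)
(y(G(-6, -2)) + 1578)² = (2*(7 - 6*(-2)²)² + 1578)² = (2*(7 - 6*4)² + 1578)² = (2*(7 - 24)² + 1578)² = (2*(-17)² + 1578)² = (2*289 + 1578)² = (578 + 1578)² = 2156² = 4648336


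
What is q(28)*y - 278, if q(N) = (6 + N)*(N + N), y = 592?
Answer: 1126890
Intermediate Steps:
q(N) = 2*N*(6 + N) (q(N) = (6 + N)*(2*N) = 2*N*(6 + N))
q(28)*y - 278 = (2*28*(6 + 28))*592 - 278 = (2*28*34)*592 - 278 = 1904*592 - 278 = 1127168 - 278 = 1126890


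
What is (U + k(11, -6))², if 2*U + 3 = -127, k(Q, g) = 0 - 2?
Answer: 4489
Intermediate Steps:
k(Q, g) = -2
U = -65 (U = -3/2 + (½)*(-127) = -3/2 - 127/2 = -65)
(U + k(11, -6))² = (-65 - 2)² = (-67)² = 4489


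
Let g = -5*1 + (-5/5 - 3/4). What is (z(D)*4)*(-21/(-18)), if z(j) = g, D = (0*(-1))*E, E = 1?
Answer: -63/2 ≈ -31.500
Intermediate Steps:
g = -27/4 (g = -5 + (-5*⅕ - 3*¼) = -5 + (-1 - ¾) = -5 - 7/4 = -27/4 ≈ -6.7500)
D = 0 (D = (0*(-1))*1 = 0*1 = 0)
z(j) = -27/4
(z(D)*4)*(-21/(-18)) = (-27/4*4)*(-21/(-18)) = -(-567)*(-1)/18 = -27*7/6 = -63/2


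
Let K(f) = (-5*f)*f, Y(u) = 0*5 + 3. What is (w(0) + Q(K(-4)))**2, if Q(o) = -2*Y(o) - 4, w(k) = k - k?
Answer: 100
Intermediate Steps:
Y(u) = 3 (Y(u) = 0 + 3 = 3)
w(k) = 0
K(f) = -5*f**2
Q(o) = -10 (Q(o) = -2*3 - 4 = -6 - 4 = -10)
(w(0) + Q(K(-4)))**2 = (0 - 10)**2 = (-10)**2 = 100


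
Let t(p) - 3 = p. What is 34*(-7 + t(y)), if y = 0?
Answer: -136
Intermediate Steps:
t(p) = 3 + p
34*(-7 + t(y)) = 34*(-7 + (3 + 0)) = 34*(-7 + 3) = 34*(-4) = -136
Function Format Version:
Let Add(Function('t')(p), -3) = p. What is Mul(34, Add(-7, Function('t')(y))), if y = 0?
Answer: -136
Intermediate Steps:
Function('t')(p) = Add(3, p)
Mul(34, Add(-7, Function('t')(y))) = Mul(34, Add(-7, Add(3, 0))) = Mul(34, Add(-7, 3)) = Mul(34, -4) = -136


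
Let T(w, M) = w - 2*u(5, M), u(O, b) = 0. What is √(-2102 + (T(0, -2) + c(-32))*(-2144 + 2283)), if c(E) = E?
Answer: 5*I*√262 ≈ 80.932*I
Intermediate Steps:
T(w, M) = w (T(w, M) = w - 2*0 = w + 0 = w)
√(-2102 + (T(0, -2) + c(-32))*(-2144 + 2283)) = √(-2102 + (0 - 32)*(-2144 + 2283)) = √(-2102 - 32*139) = √(-2102 - 4448) = √(-6550) = 5*I*√262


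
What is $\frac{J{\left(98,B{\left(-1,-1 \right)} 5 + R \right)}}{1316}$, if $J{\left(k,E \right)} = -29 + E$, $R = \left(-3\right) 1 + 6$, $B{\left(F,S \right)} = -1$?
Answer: $- \frac{31}{1316} \approx -0.023556$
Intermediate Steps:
$R = 3$ ($R = -3 + 6 = 3$)
$\frac{J{\left(98,B{\left(-1,-1 \right)} 5 + R \right)}}{1316} = \frac{-29 + \left(\left(-1\right) 5 + 3\right)}{1316} = \left(-29 + \left(-5 + 3\right)\right) \frac{1}{1316} = \left(-29 - 2\right) \frac{1}{1316} = \left(-31\right) \frac{1}{1316} = - \frac{31}{1316}$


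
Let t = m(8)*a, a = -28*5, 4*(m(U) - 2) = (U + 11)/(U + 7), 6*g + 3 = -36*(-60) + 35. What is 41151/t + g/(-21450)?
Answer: -3972633479/31306275 ≈ -126.90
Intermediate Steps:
g = 1096/3 (g = -1/2 + (-36*(-60) + 35)/6 = -1/2 + (2160 + 35)/6 = -1/2 + (1/6)*2195 = -1/2 + 2195/6 = 1096/3 ≈ 365.33)
m(U) = 2 + (11 + U)/(4*(7 + U)) (m(U) = 2 + ((U + 11)/(U + 7))/4 = 2 + ((11 + U)/(7 + U))/4 = 2 + (11 + U)/(4*(7 + U)))
a = -140
t = -973/3 (t = ((67 + 9*8)/(4*(7 + 8)))*(-140) = ((1/4)*(67 + 72)/15)*(-140) = ((1/4)*(1/15)*139)*(-140) = (139/60)*(-140) = -973/3 ≈ -324.33)
41151/t + g/(-21450) = 41151/(-973/3) + (1096/3)/(-21450) = 41151*(-3/973) + (1096/3)*(-1/21450) = -123453/973 - 548/32175 = -3972633479/31306275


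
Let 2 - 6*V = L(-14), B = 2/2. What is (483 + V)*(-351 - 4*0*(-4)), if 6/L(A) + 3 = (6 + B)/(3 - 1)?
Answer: -168948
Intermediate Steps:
B = 1 (B = 2*(½) = 1)
L(A) = 12 (L(A) = 6/(-3 + (6 + 1)/(3 - 1)) = 6/(-3 + 7/2) = 6/(½) = 6*2 = 12)
V = -5/3 (V = ⅓ - ⅙*12 = ⅓ - 2 = -5/3 ≈ -1.6667)
(483 + V)*(-351 - 4*0*(-4)) = (483 - 5/3)*(-351 - 4*0*(-4)) = 1444*(-351 + 0*(-4))/3 = 1444*(-351 + 0)/3 = (1444/3)*(-351) = -168948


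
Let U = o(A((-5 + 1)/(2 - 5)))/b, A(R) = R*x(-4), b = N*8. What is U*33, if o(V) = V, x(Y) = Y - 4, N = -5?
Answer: 44/5 ≈ 8.8000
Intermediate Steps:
x(Y) = -4 + Y
b = -40 (b = -5*8 = -40)
A(R) = -8*R (A(R) = R*(-4 - 4) = R*(-8) = -8*R)
U = 4/15 (U = -8*(-5 + 1)/(2 - 5)/(-40) = -(-32)/(-3)*(-1/40) = -(-32)*(-1)/3*(-1/40) = -8*4/3*(-1/40) = -32/3*(-1/40) = 4/15 ≈ 0.26667)
U*33 = (4/15)*33 = 44/5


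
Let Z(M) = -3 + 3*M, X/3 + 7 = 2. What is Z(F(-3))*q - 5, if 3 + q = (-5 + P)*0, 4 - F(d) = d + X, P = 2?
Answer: -194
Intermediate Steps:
X = -15 (X = -21 + 3*2 = -21 + 6 = -15)
F(d) = 19 - d (F(d) = 4 - (d - 15) = 4 - (-15 + d) = 4 + (15 - d) = 19 - d)
q = -3 (q = -3 + (-5 + 2)*0 = -3 - 3*0 = -3 + 0 = -3)
Z(F(-3))*q - 5 = (-3 + 3*(19 - 1*(-3)))*(-3) - 5 = (-3 + 3*(19 + 3))*(-3) - 5 = (-3 + 3*22)*(-3) - 5 = (-3 + 66)*(-3) - 5 = 63*(-3) - 5 = -189 - 5 = -194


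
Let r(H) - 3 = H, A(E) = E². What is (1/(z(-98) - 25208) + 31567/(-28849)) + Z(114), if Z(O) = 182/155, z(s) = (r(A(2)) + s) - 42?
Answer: 9058306258/113314688895 ≈ 0.079939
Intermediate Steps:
r(H) = 3 + H
z(s) = -35 + s (z(s) = ((3 + 2²) + s) - 42 = ((3 + 4) + s) - 42 = (7 + s) - 42 = -35 + s)
Z(O) = 182/155 (Z(O) = 182*(1/155) = 182/155)
(1/(z(-98) - 25208) + 31567/(-28849)) + Z(114) = (1/((-35 - 98) - 25208) + 31567/(-28849)) + 182/155 = (1/(-133 - 25208) + 31567*(-1/28849)) + 182/155 = (1/(-25341) - 31567/28849) + 182/155 = (-1/25341 - 31567/28849) + 182/155 = -799968196/731062509 + 182/155 = 9058306258/113314688895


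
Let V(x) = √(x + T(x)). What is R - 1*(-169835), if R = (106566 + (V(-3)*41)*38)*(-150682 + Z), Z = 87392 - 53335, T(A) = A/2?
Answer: -12428089915 - 272552625*I*√2 ≈ -1.2428e+10 - 3.8545e+8*I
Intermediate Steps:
T(A) = A/2 (T(A) = A*(½) = A/2)
V(x) = √6*√x/2 (V(x) = √(x + x/2) = √(3*x/2) = √6*√x/2)
Z = 34057
R = -12428259750 - 272552625*I*√2 (R = (106566 + ((√6*√(-3)/2)*41)*38)*(-150682 + 34057) = (106566 + ((√6*(I*√3)/2)*41)*38)*(-116625) = (106566 + ((3*I*√2/2)*41)*38)*(-116625) = (106566 + (123*I*√2/2)*38)*(-116625) = (106566 + 2337*I*√2)*(-116625) = -12428259750 - 272552625*I*√2 ≈ -1.2428e+10 - 3.8545e+8*I)
R - 1*(-169835) = (-12428259750 - 272552625*I*√2) - 1*(-169835) = (-12428259750 - 272552625*I*√2) + 169835 = -12428089915 - 272552625*I*√2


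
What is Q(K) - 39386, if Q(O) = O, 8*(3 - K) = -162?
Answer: -157451/4 ≈ -39363.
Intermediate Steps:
K = 93/4 (K = 3 - ⅛*(-162) = 3 + 81/4 = 93/4 ≈ 23.250)
Q(K) - 39386 = 93/4 - 39386 = -157451/4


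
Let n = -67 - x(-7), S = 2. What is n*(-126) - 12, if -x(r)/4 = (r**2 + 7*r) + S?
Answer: 7422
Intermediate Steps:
x(r) = -8 - 28*r - 4*r**2 (x(r) = -4*((r**2 + 7*r) + 2) = -4*(2 + r**2 + 7*r) = -8 - 28*r - 4*r**2)
n = -59 (n = -67 - (-8 - 28*(-7) - 4*(-7)**2) = -67 - (-8 + 196 - 4*49) = -67 - (-8 + 196 - 196) = -67 - 1*(-8) = -67 + 8 = -59)
n*(-126) - 12 = -59*(-126) - 12 = 7434 - 12 = 7422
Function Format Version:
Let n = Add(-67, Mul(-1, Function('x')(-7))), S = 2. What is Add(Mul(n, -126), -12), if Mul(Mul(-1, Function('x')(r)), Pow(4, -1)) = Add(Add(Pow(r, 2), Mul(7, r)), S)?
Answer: 7422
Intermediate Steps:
Function('x')(r) = Add(-8, Mul(-28, r), Mul(-4, Pow(r, 2))) (Function('x')(r) = Mul(-4, Add(Add(Pow(r, 2), Mul(7, r)), 2)) = Mul(-4, Add(2, Pow(r, 2), Mul(7, r))) = Add(-8, Mul(-28, r), Mul(-4, Pow(r, 2))))
n = -59 (n = Add(-67, Mul(-1, Add(-8, Mul(-28, -7), Mul(-4, Pow(-7, 2))))) = Add(-67, Mul(-1, Add(-8, 196, Mul(-4, 49)))) = Add(-67, Mul(-1, Add(-8, 196, -196))) = Add(-67, Mul(-1, -8)) = Add(-67, 8) = -59)
Add(Mul(n, -126), -12) = Add(Mul(-59, -126), -12) = Add(7434, -12) = 7422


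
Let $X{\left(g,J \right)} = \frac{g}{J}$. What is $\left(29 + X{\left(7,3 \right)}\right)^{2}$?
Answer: $\frac{8836}{9} \approx 981.78$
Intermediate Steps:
$\left(29 + X{\left(7,3 \right)}\right)^{2} = \left(29 + \frac{7}{3}\right)^{2} = \left(\frac{94}{3}\right)^{2} = \frac{8836}{9}$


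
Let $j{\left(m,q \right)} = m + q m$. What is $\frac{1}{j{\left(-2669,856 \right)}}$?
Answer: $- \frac{1}{2287333} \approx -4.3719 \cdot 10^{-7}$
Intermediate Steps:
$j{\left(m,q \right)} = m + m q$
$\frac{1}{j{\left(-2669,856 \right)}} = \frac{1}{\left(-2669\right) \left(1 + 856\right)} = \frac{1}{\left(-2669\right) 857} = \frac{1}{-2287333} = - \frac{1}{2287333}$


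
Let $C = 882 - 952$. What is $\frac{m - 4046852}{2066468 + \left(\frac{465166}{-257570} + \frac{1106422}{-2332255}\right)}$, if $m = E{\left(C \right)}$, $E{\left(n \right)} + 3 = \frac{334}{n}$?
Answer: $- \frac{1701717662890293444}{868955539221685951} \approx -1.9583$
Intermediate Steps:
$C = -70$ ($C = 882 - 952 = -70$)
$E{\left(n \right)} = -3 + \frac{334}{n}$
$m = - \frac{272}{35}$ ($m = -3 + \frac{334}{-70} = -3 + 334 \left(- \frac{1}{70}\right) = -3 - \frac{167}{35} = - \frac{272}{35} \approx -7.7714$)
$\frac{m - 4046852}{2066468 + \left(\frac{465166}{-257570} + \frac{1106422}{-2332255}\right)} = \frac{- \frac{272}{35} - 4046852}{2066468 + \left(\frac{465166}{-257570} + \frac{1106422}{-2332255}\right)} = - \frac{141640092}{35 \left(2066468 + \left(465166 \left(- \frac{1}{257570}\right) + 1106422 \left(- \frac{1}{2332255}\right)\right)\right)} = - \frac{141640092}{35 \left(2066468 - \frac{136986684387}{60071892035}\right)} = - \frac{141640092}{35 \cdot \frac{124136505603097993}{60071892035}} = \left(- \frac{141640092}{35}\right) \frac{60071892035}{124136505603097993} = - \frac{1701717662890293444}{868955539221685951}$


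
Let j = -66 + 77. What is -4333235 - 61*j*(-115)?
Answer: -4256070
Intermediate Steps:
j = 11
-4333235 - 61*j*(-115) = -4333235 - 61*11*(-115) = -4333235 - 671*(-115) = -4333235 - 1*(-77165) = -4333235 + 77165 = -4256070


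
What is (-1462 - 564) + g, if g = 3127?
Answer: 1101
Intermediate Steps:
(-1462 - 564) + g = (-1462 - 564) + 3127 = -2026 + 3127 = 1101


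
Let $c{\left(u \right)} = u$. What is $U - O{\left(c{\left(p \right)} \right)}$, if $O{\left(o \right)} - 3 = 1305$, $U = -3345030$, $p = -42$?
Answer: $-3346338$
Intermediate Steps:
$O{\left(o \right)} = 1308$ ($O{\left(o \right)} = 3 + 1305 = 1308$)
$U - O{\left(c{\left(p \right)} \right)} = -3345030 - 1308 = -3346338$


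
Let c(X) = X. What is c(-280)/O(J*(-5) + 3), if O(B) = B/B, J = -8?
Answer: -280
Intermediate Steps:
O(B) = 1
c(-280)/O(J*(-5) + 3) = -280/1 = -280*1 = -280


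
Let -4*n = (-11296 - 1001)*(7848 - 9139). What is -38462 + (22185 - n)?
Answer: 15810319/4 ≈ 3.9526e+6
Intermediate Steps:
n = -15875427/4 (n = -(-11296 - 1001)*(7848 - 9139)/4 = -(-12297)*(-1291)/4 = -¼*15875427 = -15875427/4 ≈ -3.9689e+6)
-38462 + (22185 - n) = -38462 + (22185 - 1*(-15875427/4)) = -38462 + (22185 + 15875427/4) = -38462 + 15964167/4 = 15810319/4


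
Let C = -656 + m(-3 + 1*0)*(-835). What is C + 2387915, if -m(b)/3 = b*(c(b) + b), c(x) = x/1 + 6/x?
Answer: 2447379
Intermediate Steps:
c(x) = x + 6/x (c(x) = x*1 + 6/x = x + 6/x)
m(b) = -3*b*(2*b + 6/b) (m(b) = -3*b*((b + 6/b) + b) = -3*b*(2*b + 6/b))
C = 59464 (C = -656 + (-18 - 6*(-3 + 1*0)²)*(-835) = -656 + (-18 - 6*(-3 + 0)²)*(-835) = -656 + (-18 - 6*(-3)²)*(-835) = -656 + (-18 - 6*9)*(-835) = -656 + (-18 - 54)*(-835) = -656 - 72*(-835) = -656 + 60120 = 59464)
C + 2387915 = 59464 + 2387915 = 2447379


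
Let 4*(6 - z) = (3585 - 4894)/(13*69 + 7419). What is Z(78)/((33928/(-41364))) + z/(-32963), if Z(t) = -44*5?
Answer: 16198149535391/60391907856 ≈ 268.22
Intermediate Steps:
Z(t) = -220
z = 2609/432 (z = 6 - (3585 - 4894)/(4*(13*69 + 7419)) = 6 - (-1309)/(4*(897 + 7419)) = 6 - (-1309)/(4*8316) = 6 - 1/4*(-17/108) = 6 + 17/432 = 2609/432 ≈ 6.0394)
Z(78)/((33928/(-41364))) + z/(-32963) = -220/(33928/(-41364)) + (2609/432)/(-32963) = -220/(33928*(-1/41364)) + (2609/432)*(-1/32963) = -220/(-8482/10341) - 2609/14240016 = -220*(-10341/8482) - 2609/14240016 = 1137510/4241 - 2609/14240016 = 16198149535391/60391907856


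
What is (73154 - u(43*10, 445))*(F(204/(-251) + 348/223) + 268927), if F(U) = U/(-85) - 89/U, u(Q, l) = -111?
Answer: 784375336136776332367/39827700096 ≈ 1.9694e+10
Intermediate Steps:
F(U) = -89/U - U/85 (F(U) = U*(-1/85) - 89/U = -U/85 - 89/U = -89/U - U/85)
(73154 - u(43*10, 445))*(F(204/(-251) + 348/223) + 268927) = (73154 - 1*(-111))*((-89/(204/(-251) + 348/223) - (204/(-251) + 348/223)/85) + 268927) = (73154 + 111)*((-89/(204*(-1/251) + 348*(1/223)) - (204*(-1/251) + 348*(1/223))/85) + 268927) = 73265*((-89/(-204/251 + 348/223) - (-204/251 + 348/223)/85) + 268927) = 73265*((-89/41856/55973 - 1/85*41856/55973) + 268927) = 73265*((-89*55973/41856 - 41856/4757705) + 268927) = 73265*((-4981597/41856 - 41856/4757705) + 268927) = 73265*(-23702720879621/199138500480 + 268927) = 73265*(53530016797705339/199138500480) = 784375336136776332367/39827700096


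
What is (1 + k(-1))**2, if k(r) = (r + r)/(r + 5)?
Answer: 1/4 ≈ 0.25000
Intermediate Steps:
k(r) = 2*r/(5 + r) (k(r) = (2*r)/(5 + r) = 2*r/(5 + r))
(1 + k(-1))**2 = (1 + 2*(-1)/(5 - 1))**2 = (1 + 2*(-1)/4)**2 = (1 + 2*(-1)*(1/4))**2 = (1 - 1/2)**2 = (1/2)**2 = 1/4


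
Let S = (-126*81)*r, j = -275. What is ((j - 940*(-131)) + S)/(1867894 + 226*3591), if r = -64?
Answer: 776049/2679460 ≈ 0.28963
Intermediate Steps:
S = 653184 (S = -126*81*(-64) = -10206*(-64) = 653184)
((j - 940*(-131)) + S)/(1867894 + 226*3591) = ((-275 - 940*(-131)) + 653184)/(1867894 + 226*3591) = ((-275 + 123140) + 653184)/(1867894 + 811566) = (122865 + 653184)/2679460 = 776049*(1/2679460) = 776049/2679460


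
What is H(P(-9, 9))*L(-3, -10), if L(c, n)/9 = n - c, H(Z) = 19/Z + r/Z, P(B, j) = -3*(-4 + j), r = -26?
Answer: -147/5 ≈ -29.400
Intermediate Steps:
P(B, j) = 12 - 3*j
H(Z) = -7/Z (H(Z) = 19/Z - 26/Z = -7/Z)
L(c, n) = -9*c + 9*n (L(c, n) = 9*(n - c) = -9*c + 9*n)
H(P(-9, 9))*L(-3, -10) = (-7/(12 - 3*9))*(-9*(-3) + 9*(-10)) = (-7/(12 - 27))*(27 - 90) = -7/(-15)*(-63) = -7*(-1/15)*(-63) = (7/15)*(-63) = -147/5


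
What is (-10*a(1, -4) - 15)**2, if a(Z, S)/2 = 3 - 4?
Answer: 25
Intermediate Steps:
a(Z, S) = -2 (a(Z, S) = 2*(3 - 4) = 2*(-1) = -2)
(-10*a(1, -4) - 15)**2 = (-10*(-2) - 15)**2 = (20 - 15)**2 = 5**2 = 25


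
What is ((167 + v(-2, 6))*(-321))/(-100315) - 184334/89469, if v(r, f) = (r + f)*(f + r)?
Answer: -13235787743/8975082735 ≈ -1.4747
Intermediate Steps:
v(r, f) = (f + r)² (v(r, f) = (f + r)*(f + r) = (f + r)²)
((167 + v(-2, 6))*(-321))/(-100315) - 184334/89469 = ((167 + (6 - 2)²)*(-321))/(-100315) - 184334/89469 = ((167 + 4²)*(-321))*(-1/100315) - 184334*1/89469 = ((167 + 16)*(-321))*(-1/100315) - 184334/89469 = (183*(-321))*(-1/100315) - 184334/89469 = -58743*(-1/100315) - 184334/89469 = 58743/100315 - 184334/89469 = -13235787743/8975082735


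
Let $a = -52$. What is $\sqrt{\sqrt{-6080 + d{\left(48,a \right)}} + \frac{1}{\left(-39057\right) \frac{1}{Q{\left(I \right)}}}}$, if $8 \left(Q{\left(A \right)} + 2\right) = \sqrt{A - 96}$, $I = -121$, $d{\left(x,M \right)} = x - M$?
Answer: $\frac{\sqrt{1249824 - 78114 i \sqrt{217} + 48814375968 i \sqrt{1495}}}{156228} \approx 6.2181 + 6.2181 i$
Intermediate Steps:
$Q{\left(A \right)} = -2 + \frac{\sqrt{-96 + A}}{8}$ ($Q{\left(A \right)} = -2 + \frac{\sqrt{A - 96}}{8} = -2 + \frac{\sqrt{-96 + A}}{8}$)
$\sqrt{\sqrt{-6080 + d{\left(48,a \right)}} + \frac{1}{\left(-39057\right) \frac{1}{Q{\left(I \right)}}}} = \sqrt{\sqrt{-6080 + \left(48 - -52\right)} + \frac{1}{\left(-39057\right) \frac{1}{-2 + \frac{\sqrt{-96 - 121}}{8}}}} = \sqrt{\sqrt{-6080 + \left(48 + 52\right)} + \frac{1}{\left(-39057\right) \frac{1}{-2 + \frac{\sqrt{-217}}{8}}}} = \sqrt{\sqrt{-6080 + 100} + \frac{1}{\left(-39057\right) \frac{1}{-2 + \frac{i \sqrt{217}}{8}}}} = \sqrt{\sqrt{-5980} + \frac{1}{\left(-39057\right) \frac{1}{-2 + \frac{i \sqrt{217}}{8}}}} = \sqrt{2 i \sqrt{1495} + \left(\frac{2}{39057} - \frac{i \sqrt{217}}{312456}\right)} = \sqrt{\frac{2}{39057} + 2 i \sqrt{1495} - \frac{i \sqrt{217}}{312456}}$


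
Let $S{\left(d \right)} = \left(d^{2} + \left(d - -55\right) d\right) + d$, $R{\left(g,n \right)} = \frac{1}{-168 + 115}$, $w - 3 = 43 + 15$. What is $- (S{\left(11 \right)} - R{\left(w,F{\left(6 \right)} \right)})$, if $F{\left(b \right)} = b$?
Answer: $- \frac{45475}{53} \approx -858.02$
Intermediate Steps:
$w = 61$ ($w = 3 + \left(43 + 15\right) = 3 + 58 = 61$)
$R{\left(g,n \right)} = - \frac{1}{53}$ ($R{\left(g,n \right)} = \frac{1}{-53} = - \frac{1}{53}$)
$S{\left(d \right)} = d + d^{2} + d \left(55 + d\right)$ ($S{\left(d \right)} = \left(d^{2} + \left(d + 55\right) d\right) + d = \left(d^{2} + \left(55 + d\right) d\right) + d = \left(d^{2} + d \left(55 + d\right)\right) + d = d + d^{2} + d \left(55 + d\right)$)
$- (S{\left(11 \right)} - R{\left(w,F{\left(6 \right)} \right)}) = - (2 \cdot 11 \left(28 + 11\right) - - \frac{1}{53}) = - (2 \cdot 11 \cdot 39 + \frac{1}{53}) = - (858 + \frac{1}{53}) = \left(-1\right) \frac{45475}{53} = - \frac{45475}{53}$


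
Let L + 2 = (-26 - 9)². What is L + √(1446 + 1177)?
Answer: 1223 + √2623 ≈ 1274.2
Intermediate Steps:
L = 1223 (L = -2 + (-26 - 9)² = -2 + (-35)² = -2 + 1225 = 1223)
L + √(1446 + 1177) = 1223 + √(1446 + 1177) = 1223 + √2623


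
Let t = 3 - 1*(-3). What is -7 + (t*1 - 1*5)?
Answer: -6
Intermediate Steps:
t = 6 (t = 3 + 3 = 6)
-7 + (t*1 - 1*5) = -7 + (6*1 - 1*5) = -7 + (6 - 5) = -7 + 1 = -6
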